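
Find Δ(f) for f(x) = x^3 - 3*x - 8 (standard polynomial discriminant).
Δ = -1620

For x^3 + a x^2 + b x + c the discriminant is Δ = 18 a b c - 4 a^3 c + a^2 b^2 - 4 b^3 - 27 c^2.
Plug a = 0, b = -3, c = -8:
  18*(0)*(-3)*(-8) - 4*(0)^3*(-8) + (0)^2*(-3)^2 - 4*(-3)^3 - 27*(-8)^2
  = 0 + (0) + 0 + (108) + (-1728)
  = -1620.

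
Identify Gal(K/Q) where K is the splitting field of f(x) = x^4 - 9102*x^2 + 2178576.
Gal(K/Q) = Z/2Z (cyclic of order 2)

f factors as (x^2 - 246)(x^2 - 8856), so the splitting field is K = Q(sqrt(246), sqrt(8856)). The squarefree part of 246 is 246 and the squarefree part of 8856 is also 246, so sqrt(246) and sqrt(8856) are both rational multiples of sqrt(246). Hence Q(sqrt(246)) = Q(sqrt(8856)) = Q(sqrt(246)), and the splitting field collapses to a single degree-2 extension with Galois group Z/2Z.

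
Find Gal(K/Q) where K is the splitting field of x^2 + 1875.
Gal(K/Q) = Z/2Z (cyclic of order 2)

x^2 + 1875 is irreducible over Q since -1875 is not a rational square. The splitting field Q(sqrt(-1875)) has degree 2 over Q, and its unique nontrivial automorphism is sqrt(-1875) ↦ -sqrt(-1875). Hence Gal(Q(sqrt(-1875))/Q) = Z/2Z.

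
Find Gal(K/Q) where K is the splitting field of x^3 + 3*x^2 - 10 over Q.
Gal(K/Q) = S_3 (symmetric group of order 6)

Compute the discriminant of x^3 + (3)*x^2 + (0)*x + (-10): Δ = -1620. Since Δ is not a rational square, the Galois group is not contained in A_3; it must be the full S_3 (irreducibility of the cubic rules out anything smaller).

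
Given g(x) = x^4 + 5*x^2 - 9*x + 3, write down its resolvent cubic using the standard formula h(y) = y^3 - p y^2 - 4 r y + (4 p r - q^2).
h(y) = y^3 - 5*y^2 - 12*y - 21

Identify coefficients: p = 5, q = -9, r = 3.
Plug into h(y) = y^3 - p y^2 - 4 r y + (4 p r - q^2):
  h(y) = y^3 - (5) y^2 - 4*(3) y + (4*(5)*(3) - (-9)^2)
       = y^3 + (-5) y^2 + (-12) y + (-21).
Simplifying: h(y) = y^3 - 5*y^2 - 12*y - 21.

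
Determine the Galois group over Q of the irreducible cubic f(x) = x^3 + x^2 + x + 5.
Gal(K/Q) = S_3 (symmetric group of order 6)

Compute the discriminant of x^3 + (1)*x^2 + (1)*x + (5): Δ = -608. Since Δ is not a rational square, the Galois group is not contained in A_3; it must be the full S_3 (irreducibility of the cubic rules out anything smaller).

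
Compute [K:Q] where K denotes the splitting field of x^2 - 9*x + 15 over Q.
[K:Q] = 2

The discriminant of x^2 + (-9)*x + (15) is b^2 - 4c = 81 - (60) = 21. Since 21 is not a perfect square in Q, the polynomial is irreducible over Q. Its two roots generate a degree-2 extension, so [K:Q] = 2.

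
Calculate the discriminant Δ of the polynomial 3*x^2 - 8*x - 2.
Δ = 88

For a quadratic a x^2 + b x + c the discriminant is Δ = b^2 - 4ac = (-8)^2 - 4*(3)*(-2) = 64 - (-24) = 88.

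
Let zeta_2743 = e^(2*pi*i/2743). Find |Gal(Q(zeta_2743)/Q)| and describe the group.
|Gal(Q(zeta_2743)/Q)| = phi(2743) = 2520; group ≅ (Z/2743Z)^* ≅ Z/12Z × Z/210Z

The n-th cyclotomic polynomial Φ_2743(x) is the minimal polynomial of zeta_2743 over Q and has degree phi(2743) = 2520. So Q(zeta_2743) is a degree-2520 Galois extension with Galois group (Z/2743Z)^*. By CRT, (Z/2743Z)^* ≅ (Z/13Z)^* × (Z/211Z)^*. Each prime-power unit group is (Z/13Z)^* ≅ Z/12Z; (Z/211Z)^* ≅ Z/210Z. Hence Gal(Q(zeta_2743)/Q) ≅ Z/12Z × Z/210Z.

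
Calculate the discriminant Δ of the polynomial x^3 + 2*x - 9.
Δ = -2219

For a depressed cubic x^3 + p x + q the discriminant is Δ = -4 p^3 - 27 q^2 = -4*(2)^3 - 27*(-9)^2 = -32 - 2187 = -2219.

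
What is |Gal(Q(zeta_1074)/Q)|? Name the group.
|Gal(Q(zeta_1074)/Q)| = phi(1074) = 356; group ≅ (Z/1074Z)^* ≅ Z/2Z × Z/178Z

The n-th cyclotomic polynomial Φ_1074(x) is the minimal polynomial of zeta_1074 over Q and has degree phi(1074) = 356. So Q(zeta_1074) is a degree-356 Galois extension with Galois group (Z/1074Z)^*. By CRT, (Z/1074Z)^* ≅ (Z/2Z)^* × (Z/3Z)^* × (Z/179Z)^*. Each prime-power unit group is (Z/2Z)^* ≅ trivial group (order 1); (Z/3Z)^* ≅ Z/2Z; (Z/179Z)^* ≅ Z/178Z. Hence Gal(Q(zeta_1074)/Q) ≅ Z/2Z × Z/178Z.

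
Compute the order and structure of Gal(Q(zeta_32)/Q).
|Gal(Q(zeta_32)/Q)| = phi(32) = 16; group ≅ (Z/32Z)^* ≅ Z/2Z × Z/8Z

The n-th cyclotomic polynomial Φ_32(x) is the minimal polynomial of zeta_32 over Q and has degree phi(32) = 16. So Q(zeta_32) is a degree-16 Galois extension with Galois group (Z/32Z)^*. (Z/32Z)^* for n = 2^5 is Z/2Z × Z/2^3Z (not cyclic). Hence Gal(Q(zeta_32)/Q) ≅ Z/2Z × Z/8Z.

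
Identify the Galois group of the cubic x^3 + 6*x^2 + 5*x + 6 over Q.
Gal(K/Q) = S_3 (symmetric group of order 6)

Compute the discriminant of x^3 + (6)*x^2 + (5)*x + (6): Δ = -2516. Since Δ is not a rational square, the Galois group is not contained in A_3; it must be the full S_3 (irreducibility of the cubic rules out anything smaller).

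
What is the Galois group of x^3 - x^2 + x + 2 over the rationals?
Gal(K/Q) = S_3 (symmetric group of order 6)

Compute the discriminant of x^3 + (-1)*x^2 + (1)*x + (2): Δ = -139. Since Δ is not a rational square, the Galois group is not contained in A_3; it must be the full S_3 (irreducibility of the cubic rules out anything smaller).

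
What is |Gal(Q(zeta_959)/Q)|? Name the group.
|Gal(Q(zeta_959)/Q)| = phi(959) = 816; group ≅ (Z/959Z)^* ≅ Z/6Z × Z/136Z

The n-th cyclotomic polynomial Φ_959(x) is the minimal polynomial of zeta_959 over Q and has degree phi(959) = 816. So Q(zeta_959) is a degree-816 Galois extension with Galois group (Z/959Z)^*. By CRT, (Z/959Z)^* ≅ (Z/7Z)^* × (Z/137Z)^*. Each prime-power unit group is (Z/7Z)^* ≅ Z/6Z; (Z/137Z)^* ≅ Z/136Z. Hence Gal(Q(zeta_959)/Q) ≅ Z/6Z × Z/136Z.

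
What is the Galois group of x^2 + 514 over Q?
Gal(K/Q) = Z/2Z (cyclic of order 2)

x^2 + 514 is irreducible over Q since -514 is not a rational square. The splitting field Q(sqrt(-514)) has degree 2 over Q, and its unique nontrivial automorphism is sqrt(-514) ↦ -sqrt(-514). Hence Gal(Q(sqrt(-514))/Q) = Z/2Z.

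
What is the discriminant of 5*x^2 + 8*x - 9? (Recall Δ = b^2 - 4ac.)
Δ = 244

For a quadratic a x^2 + b x + c the discriminant is Δ = b^2 - 4ac = (8)^2 - 4*(5)*(-9) = 64 - (-180) = 244.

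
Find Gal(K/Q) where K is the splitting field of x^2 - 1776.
Gal(K/Q) = Z/2Z (cyclic of order 2)

x^2 - 1776 is irreducible over Q since 1776 is not a rational square. The splitting field Q(sqrt(1776)) has degree 2 over Q, and its unique nontrivial automorphism is sqrt(1776) ↦ -sqrt(1776). Hence Gal(Q(sqrt(1776))/Q) = Z/2Z.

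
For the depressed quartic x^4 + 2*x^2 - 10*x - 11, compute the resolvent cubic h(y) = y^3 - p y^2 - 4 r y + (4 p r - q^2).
h(y) = y^3 - 2*y^2 + 44*y - 188

Identify coefficients: p = 2, q = -10, r = -11.
Plug into h(y) = y^3 - p y^2 - 4 r y + (4 p r - q^2):
  h(y) = y^3 - (2) y^2 - 4*(-11) y + (4*(2)*(-11) - (-10)^2)
       = y^3 + (-2) y^2 + (44) y + (-188).
Simplifying: h(y) = y^3 - 2*y^2 + 44*y - 188.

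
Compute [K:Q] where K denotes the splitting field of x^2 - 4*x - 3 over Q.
[K:Q] = 2

The discriminant of x^2 + (-4)*x + (-3) is b^2 - 4c = 16 - (-12) = 28. Since 28 is not a perfect square in Q, the polynomial is irreducible over Q. Its two roots generate a degree-2 extension, so [K:Q] = 2.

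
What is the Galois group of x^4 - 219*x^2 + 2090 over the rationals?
Gal(K/Q) = V_4 (Klein four-group, Z/2Z × Z/2Z)

f factors as (x^2 - 10)(x^2 - 209), so the splitting field is K = Q(sqrt(10), sqrt(209)). The elements 10, 209, 2090 are all non-squares in Q, so sqrt(10) and sqrt(209) generate independent quadratic extensions. Thus [K:Q] = 4 and Gal(K/Q) is generated by the two order-2 automorphisms sqrt(10) ↦ -sqrt(10) and sqrt(209) ↦ -sqrt(209), giving V_4.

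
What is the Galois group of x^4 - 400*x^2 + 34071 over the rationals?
Gal(K/Q) = V_4 (Klein four-group, Z/2Z × Z/2Z)

f factors as (x^2 - 277)(x^2 - 123), so the splitting field is K = Q(sqrt(277), sqrt(123)). The elements 277, 123, 34071 are all non-squares in Q, so sqrt(277) and sqrt(123) generate independent quadratic extensions. Thus [K:Q] = 4 and Gal(K/Q) is generated by the two order-2 automorphisms sqrt(277) ↦ -sqrt(277) and sqrt(123) ↦ -sqrt(123), giving V_4.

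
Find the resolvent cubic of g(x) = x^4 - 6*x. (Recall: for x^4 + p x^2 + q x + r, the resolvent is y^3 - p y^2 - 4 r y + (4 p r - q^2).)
h(y) = y^3 - 36

Identify coefficients: p = 0, q = -6, r = 0.
Plug into h(y) = y^3 - p y^2 - 4 r y + (4 p r - q^2):
  h(y) = y^3 - (0) y^2 - 4*(0) y + (4*(0)*(0) - (-6)^2)
       = y^3 + (0) y^2 + (0) y + (-36).
Simplifying: h(y) = y^3 - 36.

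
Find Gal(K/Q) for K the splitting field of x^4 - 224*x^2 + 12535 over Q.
Gal(K/Q) = V_4 (Klein four-group, Z/2Z × Z/2Z)

f factors as (x^2 - 109)(x^2 - 115), so the splitting field is K = Q(sqrt(109), sqrt(115)). The elements 109, 115, 12535 are all non-squares in Q, so sqrt(109) and sqrt(115) generate independent quadratic extensions. Thus [K:Q] = 4 and Gal(K/Q) is generated by the two order-2 automorphisms sqrt(109) ↦ -sqrt(109) and sqrt(115) ↦ -sqrt(115), giving V_4.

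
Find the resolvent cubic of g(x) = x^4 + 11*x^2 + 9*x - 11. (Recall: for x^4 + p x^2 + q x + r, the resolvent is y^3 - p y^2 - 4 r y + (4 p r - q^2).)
h(y) = y^3 - 11*y^2 + 44*y - 565

Identify coefficients: p = 11, q = 9, r = -11.
Plug into h(y) = y^3 - p y^2 - 4 r y + (4 p r - q^2):
  h(y) = y^3 - (11) y^2 - 4*(-11) y + (4*(11)*(-11) - (9)^2)
       = y^3 + (-11) y^2 + (44) y + (-565).
Simplifying: h(y) = y^3 - 11*y^2 + 44*y - 565.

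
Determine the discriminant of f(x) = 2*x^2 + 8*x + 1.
Δ = 56

For a quadratic a x^2 + b x + c the discriminant is Δ = b^2 - 4ac = (8)^2 - 4*(2)*(1) = 64 - (8) = 56.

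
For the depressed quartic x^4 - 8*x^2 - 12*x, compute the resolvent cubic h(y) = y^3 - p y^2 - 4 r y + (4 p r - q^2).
h(y) = y^3 + 8*y^2 - 144

Identify coefficients: p = -8, q = -12, r = 0.
Plug into h(y) = y^3 - p y^2 - 4 r y + (4 p r - q^2):
  h(y) = y^3 - (-8) y^2 - 4*(0) y + (4*(-8)*(0) - (-12)^2)
       = y^3 + (8) y^2 + (0) y + (-144).
Simplifying: h(y) = y^3 + 8*y^2 - 144.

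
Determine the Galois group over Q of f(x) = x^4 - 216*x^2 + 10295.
Gal(K/Q) = V_4 (Klein four-group, Z/2Z × Z/2Z)

f factors as (x^2 - 145)(x^2 - 71), so the splitting field is K = Q(sqrt(145), sqrt(71)). The elements 145, 71, 10295 are all non-squares in Q, so sqrt(145) and sqrt(71) generate independent quadratic extensions. Thus [K:Q] = 4 and Gal(K/Q) is generated by the two order-2 automorphisms sqrt(145) ↦ -sqrt(145) and sqrt(71) ↦ -sqrt(71), giving V_4.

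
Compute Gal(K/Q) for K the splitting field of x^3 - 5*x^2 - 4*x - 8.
Gal(K/Q) = S_3 (symmetric group of order 6)

Compute the discriminant of x^3 + (-5)*x^2 + (-4)*x + (-8): Δ = -7952. Since Δ is not a rational square, the Galois group is not contained in A_3; it must be the full S_3 (irreducibility of the cubic rules out anything smaller).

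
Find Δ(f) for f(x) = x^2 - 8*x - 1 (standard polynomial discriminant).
Δ = 68

For a quadratic a x^2 + b x + c the discriminant is Δ = b^2 - 4ac = (-8)^2 - 4*(1)*(-1) = 64 - (-4) = 68.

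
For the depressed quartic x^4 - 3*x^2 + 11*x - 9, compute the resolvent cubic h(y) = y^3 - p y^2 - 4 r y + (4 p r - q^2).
h(y) = y^3 + 3*y^2 + 36*y - 13

Identify coefficients: p = -3, q = 11, r = -9.
Plug into h(y) = y^3 - p y^2 - 4 r y + (4 p r - q^2):
  h(y) = y^3 - (-3) y^2 - 4*(-9) y + (4*(-3)*(-9) - (11)^2)
       = y^3 + (3) y^2 + (36) y + (-13).
Simplifying: h(y) = y^3 + 3*y^2 + 36*y - 13.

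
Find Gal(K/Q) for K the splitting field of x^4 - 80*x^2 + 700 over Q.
Gal(K/Q) = V_4 (Klein four-group, Z/2Z × Z/2Z)

f factors as (x^2 - 70)(x^2 - 10), so the splitting field is K = Q(sqrt(70), sqrt(10)). The elements 70, 10, 700 are all non-squares in Q, so sqrt(70) and sqrt(10) generate independent quadratic extensions. Thus [K:Q] = 4 and Gal(K/Q) is generated by the two order-2 automorphisms sqrt(70) ↦ -sqrt(70) and sqrt(10) ↦ -sqrt(10), giving V_4.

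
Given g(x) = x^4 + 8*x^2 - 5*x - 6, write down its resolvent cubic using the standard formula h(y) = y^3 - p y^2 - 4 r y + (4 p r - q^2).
h(y) = y^3 - 8*y^2 + 24*y - 217

Identify coefficients: p = 8, q = -5, r = -6.
Plug into h(y) = y^3 - p y^2 - 4 r y + (4 p r - q^2):
  h(y) = y^3 - (8) y^2 - 4*(-6) y + (4*(8)*(-6) - (-5)^2)
       = y^3 + (-8) y^2 + (24) y + (-217).
Simplifying: h(y) = y^3 - 8*y^2 + 24*y - 217.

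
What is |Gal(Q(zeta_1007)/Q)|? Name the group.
|Gal(Q(zeta_1007)/Q)| = phi(1007) = 936; group ≅ (Z/1007Z)^* ≅ Z/18Z × Z/52Z

The n-th cyclotomic polynomial Φ_1007(x) is the minimal polynomial of zeta_1007 over Q and has degree phi(1007) = 936. So Q(zeta_1007) is a degree-936 Galois extension with Galois group (Z/1007Z)^*. By CRT, (Z/1007Z)^* ≅ (Z/19Z)^* × (Z/53Z)^*. Each prime-power unit group is (Z/19Z)^* ≅ Z/18Z; (Z/53Z)^* ≅ Z/52Z. Hence Gal(Q(zeta_1007)/Q) ≅ Z/18Z × Z/52Z.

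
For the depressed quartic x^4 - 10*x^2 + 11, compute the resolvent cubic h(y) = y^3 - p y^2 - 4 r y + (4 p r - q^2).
h(y) = y^3 + 10*y^2 - 44*y - 440

Identify coefficients: p = -10, q = 0, r = 11.
Plug into h(y) = y^3 - p y^2 - 4 r y + (4 p r - q^2):
  h(y) = y^3 - (-10) y^2 - 4*(11) y + (4*(-10)*(11) - (0)^2)
       = y^3 + (10) y^2 + (-44) y + (-440).
Simplifying: h(y) = y^3 + 10*y^2 - 44*y - 440.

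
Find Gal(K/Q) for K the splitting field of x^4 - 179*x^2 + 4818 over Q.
Gal(K/Q) = V_4 (Klein four-group, Z/2Z × Z/2Z)

f factors as (x^2 - 146)(x^2 - 33), so the splitting field is K = Q(sqrt(146), sqrt(33)). The elements 146, 33, 4818 are all non-squares in Q, so sqrt(146) and sqrt(33) generate independent quadratic extensions. Thus [K:Q] = 4 and Gal(K/Q) is generated by the two order-2 automorphisms sqrt(146) ↦ -sqrt(146) and sqrt(33) ↦ -sqrt(33), giving V_4.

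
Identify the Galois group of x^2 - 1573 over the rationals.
Gal(K/Q) = Z/2Z (cyclic of order 2)

x^2 - 1573 is irreducible over Q since 1573 is not a rational square. The splitting field Q(sqrt(1573)) has degree 2 over Q, and its unique nontrivial automorphism is sqrt(1573) ↦ -sqrt(1573). Hence Gal(Q(sqrt(1573))/Q) = Z/2Z.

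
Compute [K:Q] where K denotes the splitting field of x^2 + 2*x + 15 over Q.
[K:Q] = 2

The discriminant of x^2 + (2)*x + (15) is b^2 - 4c = 4 - (60) = -56. Since -56 is not a perfect square in Q, the polynomial is irreducible over Q. Its two roots generate a degree-2 extension, so [K:Q] = 2.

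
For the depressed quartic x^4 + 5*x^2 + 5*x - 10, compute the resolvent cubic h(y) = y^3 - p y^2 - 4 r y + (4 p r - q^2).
h(y) = y^3 - 5*y^2 + 40*y - 225

Identify coefficients: p = 5, q = 5, r = -10.
Plug into h(y) = y^3 - p y^2 - 4 r y + (4 p r - q^2):
  h(y) = y^3 - (5) y^2 - 4*(-10) y + (4*(5)*(-10) - (5)^2)
       = y^3 + (-5) y^2 + (40) y + (-225).
Simplifying: h(y) = y^3 - 5*y^2 + 40*y - 225.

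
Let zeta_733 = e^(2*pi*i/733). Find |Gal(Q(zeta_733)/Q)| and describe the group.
|Gal(Q(zeta_733)/Q)| = phi(733) = 732; group ≅ (Z/733Z)^* ≅ Z/732Z

The n-th cyclotomic polynomial Φ_733(x) is the minimal polynomial of zeta_733 over Q and has degree phi(733) = 732. So Q(zeta_733) is a degree-732 Galois extension with Galois group (Z/733Z)^*. (Z/733Z)^* is cyclic since 733 is an odd prime power (or 4). Hence Gal(Q(zeta_733)/Q) ≅ Z/732Z.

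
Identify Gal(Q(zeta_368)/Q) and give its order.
|Gal(Q(zeta_368)/Q)| = phi(368) = 176; group ≅ (Z/368Z)^* ≅ Z/2Z × Z/4Z × Z/22Z

The n-th cyclotomic polynomial Φ_368(x) is the minimal polynomial of zeta_368 over Q and has degree phi(368) = 176. So Q(zeta_368) is a degree-176 Galois extension with Galois group (Z/368Z)^*. By CRT, (Z/368Z)^* ≅ (Z/16Z)^* × (Z/23Z)^*. Each prime-power unit group is (Z/16Z)^* ≅ Z/2Z × Z/4Z; (Z/23Z)^* ≅ Z/22Z. Hence Gal(Q(zeta_368)/Q) ≅ Z/2Z × Z/4Z × Z/22Z.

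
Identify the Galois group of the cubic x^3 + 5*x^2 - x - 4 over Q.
Gal(K/Q) = S_3 (symmetric group of order 6)

Compute the discriminant of x^3 + (5)*x^2 + (-1)*x + (-4): Δ = 1957. Since Δ is not a rational square, the Galois group is not contained in A_3; it must be the full S_3 (irreducibility of the cubic rules out anything smaller).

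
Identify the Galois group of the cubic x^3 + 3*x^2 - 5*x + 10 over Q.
Gal(K/Q) = S_3 (symmetric group of order 6)

Compute the discriminant of x^3 + (3)*x^2 + (-5)*x + (10): Δ = -5755. Since Δ is not a rational square, the Galois group is not contained in A_3; it must be the full S_3 (irreducibility of the cubic rules out anything smaller).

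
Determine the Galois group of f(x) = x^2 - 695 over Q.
Gal(K/Q) = Z/2Z (cyclic of order 2)

x^2 - 695 is irreducible over Q since 695 is not a rational square. The splitting field Q(sqrt(695)) has degree 2 over Q, and its unique nontrivial automorphism is sqrt(695) ↦ -sqrt(695). Hence Gal(Q(sqrt(695))/Q) = Z/2Z.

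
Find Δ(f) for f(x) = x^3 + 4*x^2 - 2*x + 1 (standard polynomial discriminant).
Δ = -331

For x^3 + a x^2 + b x + c the discriminant is Δ = 18 a b c - 4 a^3 c + a^2 b^2 - 4 b^3 - 27 c^2.
Plug a = 4, b = -2, c = 1:
  18*(4)*(-2)*(1) - 4*(4)^3*(1) + (4)^2*(-2)^2 - 4*(-2)^3 - 27*(1)^2
  = -144 + (-256) + 64 + (32) + (-27)
  = -331.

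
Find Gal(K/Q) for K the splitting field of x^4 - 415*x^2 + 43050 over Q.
Gal(K/Q) = V_4 (Klein four-group, Z/2Z × Z/2Z)

f factors as (x^2 - 205)(x^2 - 210), so the splitting field is K = Q(sqrt(205), sqrt(210)). The elements 205, 210, 43050 are all non-squares in Q, so sqrt(205) and sqrt(210) generate independent quadratic extensions. Thus [K:Q] = 4 and Gal(K/Q) is generated by the two order-2 automorphisms sqrt(205) ↦ -sqrt(205) and sqrt(210) ↦ -sqrt(210), giving V_4.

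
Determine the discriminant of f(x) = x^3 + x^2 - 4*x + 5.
Δ = -783

For x^3 + a x^2 + b x + c the discriminant is Δ = 18 a b c - 4 a^3 c + a^2 b^2 - 4 b^3 - 27 c^2.
Plug a = 1, b = -4, c = 5:
  18*(1)*(-4)*(5) - 4*(1)^3*(5) + (1)^2*(-4)^2 - 4*(-4)^3 - 27*(5)^2
  = -360 + (-20) + 16 + (256) + (-675)
  = -783.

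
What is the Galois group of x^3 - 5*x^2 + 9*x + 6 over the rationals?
Gal(K/Q) = S_3 (symmetric group of order 6)

Compute the discriminant of x^3 + (-5)*x^2 + (9)*x + (6): Δ = -3723. Since Δ is not a rational square, the Galois group is not contained in A_3; it must be the full S_3 (irreducibility of the cubic rules out anything smaller).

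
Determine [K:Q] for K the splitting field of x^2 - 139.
[K:Q] = 2

The polynomial x^2 - 139 is irreducible over Q since 139 is not a perfect square. Its splitting field is Q(sqrt(139)), which has degree 2 over Q.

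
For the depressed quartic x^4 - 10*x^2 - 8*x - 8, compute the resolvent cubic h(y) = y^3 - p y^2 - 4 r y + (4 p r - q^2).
h(y) = y^3 + 10*y^2 + 32*y + 256

Identify coefficients: p = -10, q = -8, r = -8.
Plug into h(y) = y^3 - p y^2 - 4 r y + (4 p r - q^2):
  h(y) = y^3 - (-10) y^2 - 4*(-8) y + (4*(-10)*(-8) - (-8)^2)
       = y^3 + (10) y^2 + (32) y + (256).
Simplifying: h(y) = y^3 + 10*y^2 + 32*y + 256.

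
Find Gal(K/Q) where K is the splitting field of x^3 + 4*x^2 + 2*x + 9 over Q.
Gal(K/Q) = S_3 (symmetric group of order 6)

Compute the discriminant of x^3 + (4)*x^2 + (2)*x + (9): Δ = -3163. Since Δ is not a rational square, the Galois group is not contained in A_3; it must be the full S_3 (irreducibility of the cubic rules out anything smaller).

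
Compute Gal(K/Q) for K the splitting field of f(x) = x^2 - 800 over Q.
Gal(K/Q) = Z/2Z (cyclic of order 2)

x^2 - 800 is irreducible over Q since 800 is not a rational square. The splitting field Q(sqrt(800)) has degree 2 over Q, and its unique nontrivial automorphism is sqrt(800) ↦ -sqrt(800). Hence Gal(Q(sqrt(800))/Q) = Z/2Z.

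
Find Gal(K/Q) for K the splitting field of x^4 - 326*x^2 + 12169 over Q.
Gal(K/Q) = V_4 (Klein four-group, Z/2Z × Z/2Z)

f factors as (x^2 - 283)(x^2 - 43), so the splitting field is K = Q(sqrt(283), sqrt(43)). The elements 283, 43, 12169 are all non-squares in Q, so sqrt(283) and sqrt(43) generate independent quadratic extensions. Thus [K:Q] = 4 and Gal(K/Q) is generated by the two order-2 automorphisms sqrt(283) ↦ -sqrt(283) and sqrt(43) ↦ -sqrt(43), giving V_4.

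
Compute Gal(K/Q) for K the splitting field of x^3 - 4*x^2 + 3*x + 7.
Gal(K/Q) = S_3 (symmetric group of order 6)

Compute the discriminant of x^3 + (-4)*x^2 + (3)*x + (7): Δ = -1007. Since Δ is not a rational square, the Galois group is not contained in A_3; it must be the full S_3 (irreducibility of the cubic rules out anything smaller).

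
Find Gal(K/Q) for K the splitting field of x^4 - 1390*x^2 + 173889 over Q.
Gal(K/Q) = Z/2Z (cyclic of order 2)

f factors as (x^2 - 1251)(x^2 - 139), so the splitting field is K = Q(sqrt(1251), sqrt(139)). The squarefree part of 1251 is 139 and the squarefree part of 139 is also 139, so sqrt(1251) and sqrt(139) are both rational multiples of sqrt(139). Hence Q(sqrt(1251)) = Q(sqrt(139)) = Q(sqrt(139)), and the splitting field collapses to a single degree-2 extension with Galois group Z/2Z.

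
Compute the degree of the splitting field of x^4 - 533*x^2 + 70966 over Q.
[K:Q] = 4

f factors as (x^2 - 274)(x^2 - 259); the splitting field is K = Q(sqrt(274), sqrt(259)). Since 274, 259, and 70966 are all non-squares in Q, the three subfields Q(sqrt(274)), Q(sqrt(259)), Q(sqrt(70966)) are distinct degree-2 extensions, so [K:Q] = 4 (Klein four Galois group).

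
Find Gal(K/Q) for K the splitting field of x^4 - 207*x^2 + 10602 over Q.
Gal(K/Q) = V_4 (Klein four-group, Z/2Z × Z/2Z)

f factors as (x^2 - 114)(x^2 - 93), so the splitting field is K = Q(sqrt(114), sqrt(93)). The elements 114, 93, 10602 are all non-squares in Q, so sqrt(114) and sqrt(93) generate independent quadratic extensions. Thus [K:Q] = 4 and Gal(K/Q) is generated by the two order-2 automorphisms sqrt(114) ↦ -sqrt(114) and sqrt(93) ↦ -sqrt(93), giving V_4.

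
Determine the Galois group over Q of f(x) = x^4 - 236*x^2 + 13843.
Gal(K/Q) = V_4 (Klein four-group, Z/2Z × Z/2Z)

f factors as (x^2 - 127)(x^2 - 109), so the splitting field is K = Q(sqrt(127), sqrt(109)). The elements 127, 109, 13843 are all non-squares in Q, so sqrt(127) and sqrt(109) generate independent quadratic extensions. Thus [K:Q] = 4 and Gal(K/Q) is generated by the two order-2 automorphisms sqrt(127) ↦ -sqrt(127) and sqrt(109) ↦ -sqrt(109), giving V_4.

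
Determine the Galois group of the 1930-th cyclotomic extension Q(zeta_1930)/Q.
|Gal(Q(zeta_1930)/Q)| = phi(1930) = 768; group ≅ (Z/1930Z)^* ≅ Z/4Z × Z/192Z

The n-th cyclotomic polynomial Φ_1930(x) is the minimal polynomial of zeta_1930 over Q and has degree phi(1930) = 768. So Q(zeta_1930) is a degree-768 Galois extension with Galois group (Z/1930Z)^*. By CRT, (Z/1930Z)^* ≅ (Z/2Z)^* × (Z/5Z)^* × (Z/193Z)^*. Each prime-power unit group is (Z/2Z)^* ≅ trivial group (order 1); (Z/5Z)^* ≅ Z/4Z; (Z/193Z)^* ≅ Z/192Z. Hence Gal(Q(zeta_1930)/Q) ≅ Z/4Z × Z/192Z.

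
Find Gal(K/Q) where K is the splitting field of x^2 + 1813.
Gal(K/Q) = Z/2Z (cyclic of order 2)

x^2 + 1813 is irreducible over Q since -1813 is not a rational square. The splitting field Q(sqrt(-1813)) has degree 2 over Q, and its unique nontrivial automorphism is sqrt(-1813) ↦ -sqrt(-1813). Hence Gal(Q(sqrt(-1813))/Q) = Z/2Z.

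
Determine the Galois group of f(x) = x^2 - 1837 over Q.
Gal(K/Q) = Z/2Z (cyclic of order 2)

x^2 - 1837 is irreducible over Q since 1837 is not a rational square. The splitting field Q(sqrt(1837)) has degree 2 over Q, and its unique nontrivial automorphism is sqrt(1837) ↦ -sqrt(1837). Hence Gal(Q(sqrt(1837))/Q) = Z/2Z.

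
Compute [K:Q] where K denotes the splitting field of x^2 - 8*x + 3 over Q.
[K:Q] = 2

The discriminant of x^2 + (-8)*x + (3) is b^2 - 4c = 64 - (12) = 52. Since 52 is not a perfect square in Q, the polynomial is irreducible over Q. Its two roots generate a degree-2 extension, so [K:Q] = 2.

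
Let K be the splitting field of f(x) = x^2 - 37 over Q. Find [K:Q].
[K:Q] = 2

The polynomial x^2 - 37 is irreducible over Q since 37 is not a perfect square. Its splitting field is Q(sqrt(37)), which has degree 2 over Q.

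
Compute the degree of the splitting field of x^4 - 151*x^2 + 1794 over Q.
[K:Q] = 4

f factors as (x^2 - 138)(x^2 - 13); the splitting field is K = Q(sqrt(138), sqrt(13)). Since 138, 13, and 1794 are all non-squares in Q, the three subfields Q(sqrt(138)), Q(sqrt(13)), Q(sqrt(1794)) are distinct degree-2 extensions, so [K:Q] = 4 (Klein four Galois group).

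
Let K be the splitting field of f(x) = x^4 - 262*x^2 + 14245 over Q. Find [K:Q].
[K:Q] = 4

f factors as (x^2 - 185)(x^2 - 77); the splitting field is K = Q(sqrt(185), sqrt(77)). Since 185, 77, and 14245 are all non-squares in Q, the three subfields Q(sqrt(185)), Q(sqrt(77)), Q(sqrt(14245)) are distinct degree-2 extensions, so [K:Q] = 4 (Klein four Galois group).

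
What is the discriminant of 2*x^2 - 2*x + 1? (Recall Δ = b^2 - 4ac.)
Δ = -4

For a quadratic a x^2 + b x + c the discriminant is Δ = b^2 - 4ac = (-2)^2 - 4*(2)*(1) = 4 - (8) = -4.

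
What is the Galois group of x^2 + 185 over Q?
Gal(K/Q) = Z/2Z (cyclic of order 2)

x^2 + 185 is irreducible over Q since -185 is not a rational square. The splitting field Q(sqrt(-185)) has degree 2 over Q, and its unique nontrivial automorphism is sqrt(-185) ↦ -sqrt(-185). Hence Gal(Q(sqrt(-185))/Q) = Z/2Z.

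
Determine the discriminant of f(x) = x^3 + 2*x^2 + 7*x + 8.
Δ = -1144

For x^3 + a x^2 + b x + c the discriminant is Δ = 18 a b c - 4 a^3 c + a^2 b^2 - 4 b^3 - 27 c^2.
Plug a = 2, b = 7, c = 8:
  18*(2)*(7)*(8) - 4*(2)^3*(8) + (2)^2*(7)^2 - 4*(7)^3 - 27*(8)^2
  = 2016 + (-256) + 196 + (-1372) + (-1728)
  = -1144.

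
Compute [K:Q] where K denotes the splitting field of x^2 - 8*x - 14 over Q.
[K:Q] = 2

The discriminant of x^2 + (-8)*x + (-14) is b^2 - 4c = 64 - (-56) = 120. Since 120 is not a perfect square in Q, the polynomial is irreducible over Q. Its two roots generate a degree-2 extension, so [K:Q] = 2.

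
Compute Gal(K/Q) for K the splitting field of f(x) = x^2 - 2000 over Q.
Gal(K/Q) = Z/2Z (cyclic of order 2)

x^2 - 2000 is irreducible over Q since 2000 is not a rational square. The splitting field Q(sqrt(2000)) has degree 2 over Q, and its unique nontrivial automorphism is sqrt(2000) ↦ -sqrt(2000). Hence Gal(Q(sqrt(2000))/Q) = Z/2Z.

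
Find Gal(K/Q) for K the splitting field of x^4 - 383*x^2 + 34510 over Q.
Gal(K/Q) = V_4 (Klein four-group, Z/2Z × Z/2Z)

f factors as (x^2 - 238)(x^2 - 145), so the splitting field is K = Q(sqrt(238), sqrt(145)). The elements 238, 145, 34510 are all non-squares in Q, so sqrt(238) and sqrt(145) generate independent quadratic extensions. Thus [K:Q] = 4 and Gal(K/Q) is generated by the two order-2 automorphisms sqrt(238) ↦ -sqrt(238) and sqrt(145) ↦ -sqrt(145), giving V_4.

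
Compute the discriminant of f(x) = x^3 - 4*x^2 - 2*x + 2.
Δ = 788

For x^3 + a x^2 + b x + c the discriminant is Δ = 18 a b c - 4 a^3 c + a^2 b^2 - 4 b^3 - 27 c^2.
Plug a = -4, b = -2, c = 2:
  18*(-4)*(-2)*(2) - 4*(-4)^3*(2) + (-4)^2*(-2)^2 - 4*(-2)^3 - 27*(2)^2
  = 288 + (512) + 64 + (32) + (-108)
  = 788.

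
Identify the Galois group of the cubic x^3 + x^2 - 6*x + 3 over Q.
Gal(K/Q) = S_3 (symmetric group of order 6)

Compute the discriminant of x^3 + (1)*x^2 + (-6)*x + (3): Δ = 321. Since Δ is not a rational square, the Galois group is not contained in A_3; it must be the full S_3 (irreducibility of the cubic rules out anything smaller).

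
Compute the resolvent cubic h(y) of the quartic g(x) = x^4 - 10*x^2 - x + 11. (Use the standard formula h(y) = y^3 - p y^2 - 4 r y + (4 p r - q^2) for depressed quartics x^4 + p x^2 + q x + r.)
h(y) = y^3 + 10*y^2 - 44*y - 441

Identify coefficients: p = -10, q = -1, r = 11.
Plug into h(y) = y^3 - p y^2 - 4 r y + (4 p r - q^2):
  h(y) = y^3 - (-10) y^2 - 4*(11) y + (4*(-10)*(11) - (-1)^2)
       = y^3 + (10) y^2 + (-44) y + (-441).
Simplifying: h(y) = y^3 + 10*y^2 - 44*y - 441.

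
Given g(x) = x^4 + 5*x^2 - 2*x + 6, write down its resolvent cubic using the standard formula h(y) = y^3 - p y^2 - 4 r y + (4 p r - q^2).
h(y) = y^3 - 5*y^2 - 24*y + 116

Identify coefficients: p = 5, q = -2, r = 6.
Plug into h(y) = y^3 - p y^2 - 4 r y + (4 p r - q^2):
  h(y) = y^3 - (5) y^2 - 4*(6) y + (4*(5)*(6) - (-2)^2)
       = y^3 + (-5) y^2 + (-24) y + (116).
Simplifying: h(y) = y^3 - 5*y^2 - 24*y + 116.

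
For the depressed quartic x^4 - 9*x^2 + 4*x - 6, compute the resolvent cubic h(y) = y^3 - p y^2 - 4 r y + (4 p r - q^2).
h(y) = y^3 + 9*y^2 + 24*y + 200

Identify coefficients: p = -9, q = 4, r = -6.
Plug into h(y) = y^3 - p y^2 - 4 r y + (4 p r - q^2):
  h(y) = y^3 - (-9) y^2 - 4*(-6) y + (4*(-9)*(-6) - (4)^2)
       = y^3 + (9) y^2 + (24) y + (200).
Simplifying: h(y) = y^3 + 9*y^2 + 24*y + 200.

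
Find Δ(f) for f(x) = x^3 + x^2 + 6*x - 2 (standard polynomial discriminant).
Δ = -1144

For x^3 + a x^2 + b x + c the discriminant is Δ = 18 a b c - 4 a^3 c + a^2 b^2 - 4 b^3 - 27 c^2.
Plug a = 1, b = 6, c = -2:
  18*(1)*(6)*(-2) - 4*(1)^3*(-2) + (1)^2*(6)^2 - 4*(6)^3 - 27*(-2)^2
  = -216 + (8) + 36 + (-864) + (-108)
  = -1144.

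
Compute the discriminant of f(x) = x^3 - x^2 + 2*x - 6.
Δ = -808

For x^3 + a x^2 + b x + c the discriminant is Δ = 18 a b c - 4 a^3 c + a^2 b^2 - 4 b^3 - 27 c^2.
Plug a = -1, b = 2, c = -6:
  18*(-1)*(2)*(-6) - 4*(-1)^3*(-6) + (-1)^2*(2)^2 - 4*(2)^3 - 27*(-6)^2
  = 216 + (-24) + 4 + (-32) + (-972)
  = -808.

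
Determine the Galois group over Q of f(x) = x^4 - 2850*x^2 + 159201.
Gal(K/Q) = Z/2Z (cyclic of order 2)

f factors as (x^2 - 2793)(x^2 - 57), so the splitting field is K = Q(sqrt(2793), sqrt(57)). The squarefree part of 2793 is 57 and the squarefree part of 57 is also 57, so sqrt(2793) and sqrt(57) are both rational multiples of sqrt(57). Hence Q(sqrt(2793)) = Q(sqrt(57)) = Q(sqrt(57)), and the splitting field collapses to a single degree-2 extension with Galois group Z/2Z.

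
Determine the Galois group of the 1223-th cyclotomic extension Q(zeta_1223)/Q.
|Gal(Q(zeta_1223)/Q)| = phi(1223) = 1222; group ≅ (Z/1223Z)^* ≅ Z/1222Z

The n-th cyclotomic polynomial Φ_1223(x) is the minimal polynomial of zeta_1223 over Q and has degree phi(1223) = 1222. So Q(zeta_1223) is a degree-1222 Galois extension with Galois group (Z/1223Z)^*. (Z/1223Z)^* is cyclic since 1223 is an odd prime power (or 4). Hence Gal(Q(zeta_1223)/Q) ≅ Z/1222Z.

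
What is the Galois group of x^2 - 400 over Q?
Gal(K/Q) = trivial group (order 1)

x^2 - 400 factors as (x - 20)(x + 20) over Q, so its splitting field is Q itself and the Galois group is trivial.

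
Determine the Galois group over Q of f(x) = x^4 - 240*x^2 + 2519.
Gal(K/Q) = V_4 (Klein four-group, Z/2Z × Z/2Z)

f factors as (x^2 - 229)(x^2 - 11), so the splitting field is K = Q(sqrt(229), sqrt(11)). The elements 229, 11, 2519 are all non-squares in Q, so sqrt(229) and sqrt(11) generate independent quadratic extensions. Thus [K:Q] = 4 and Gal(K/Q) is generated by the two order-2 automorphisms sqrt(229) ↦ -sqrt(229) and sqrt(11) ↦ -sqrt(11), giving V_4.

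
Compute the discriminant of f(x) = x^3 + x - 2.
Δ = -112

For a depressed cubic x^3 + p x + q the discriminant is Δ = -4 p^3 - 27 q^2 = -4*(1)^3 - 27*(-2)^2 = -4 - 108 = -112.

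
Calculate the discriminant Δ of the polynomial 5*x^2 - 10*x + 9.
Δ = -80

For a quadratic a x^2 + b x + c the discriminant is Δ = b^2 - 4ac = (-10)^2 - 4*(5)*(9) = 100 - (180) = -80.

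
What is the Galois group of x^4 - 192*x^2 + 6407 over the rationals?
Gal(K/Q) = V_4 (Klein four-group, Z/2Z × Z/2Z)

f factors as (x^2 - 149)(x^2 - 43), so the splitting field is K = Q(sqrt(149), sqrt(43)). The elements 149, 43, 6407 are all non-squares in Q, so sqrt(149) and sqrt(43) generate independent quadratic extensions. Thus [K:Q] = 4 and Gal(K/Q) is generated by the two order-2 automorphisms sqrt(149) ↦ -sqrt(149) and sqrt(43) ↦ -sqrt(43), giving V_4.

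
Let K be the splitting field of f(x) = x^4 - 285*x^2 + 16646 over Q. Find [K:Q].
[K:Q] = 4

f factors as (x^2 - 203)(x^2 - 82); the splitting field is K = Q(sqrt(203), sqrt(82)). Since 203, 82, and 16646 are all non-squares in Q, the three subfields Q(sqrt(203)), Q(sqrt(82)), Q(sqrt(16646)) are distinct degree-2 extensions, so [K:Q] = 4 (Klein four Galois group).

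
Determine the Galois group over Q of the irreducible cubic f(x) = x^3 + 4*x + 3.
Gal(K/Q) = S_3 (symmetric group of order 6)

Compute the discriminant of x^3 + (0)*x^2 + (4)*x + (3): Δ = -499. Since Δ is not a rational square, the Galois group is not contained in A_3; it must be the full S_3 (irreducibility of the cubic rules out anything smaller).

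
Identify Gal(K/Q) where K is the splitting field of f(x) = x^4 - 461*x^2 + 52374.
Gal(K/Q) = V_4 (Klein four-group, Z/2Z × Z/2Z)

f factors as (x^2 - 258)(x^2 - 203), so the splitting field is K = Q(sqrt(258), sqrt(203)). The elements 258, 203, 52374 are all non-squares in Q, so sqrt(258) and sqrt(203) generate independent quadratic extensions. Thus [K:Q] = 4 and Gal(K/Q) is generated by the two order-2 automorphisms sqrt(258) ↦ -sqrt(258) and sqrt(203) ↦ -sqrt(203), giving V_4.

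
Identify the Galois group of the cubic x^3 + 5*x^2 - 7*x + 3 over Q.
Gal(K/Q) = S_3 (symmetric group of order 6)

Compute the discriminant of x^3 + (5)*x^2 + (-7)*x + (3): Δ = -1036. Since Δ is not a rational square, the Galois group is not contained in A_3; it must be the full S_3 (irreducibility of the cubic rules out anything smaller).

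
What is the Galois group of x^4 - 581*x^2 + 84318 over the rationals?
Gal(K/Q) = V_4 (Klein four-group, Z/2Z × Z/2Z)

f factors as (x^2 - 299)(x^2 - 282), so the splitting field is K = Q(sqrt(299), sqrt(282)). The elements 299, 282, 84318 are all non-squares in Q, so sqrt(299) and sqrt(282) generate independent quadratic extensions. Thus [K:Q] = 4 and Gal(K/Q) is generated by the two order-2 automorphisms sqrt(299) ↦ -sqrt(299) and sqrt(282) ↦ -sqrt(282), giving V_4.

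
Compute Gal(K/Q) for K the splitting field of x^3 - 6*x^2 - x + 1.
Gal(K/Q) = S_3 (symmetric group of order 6)

Compute the discriminant of x^3 + (-6)*x^2 + (-1)*x + (1): Δ = 985. Since Δ is not a rational square, the Galois group is not contained in A_3; it must be the full S_3 (irreducibility of the cubic rules out anything smaller).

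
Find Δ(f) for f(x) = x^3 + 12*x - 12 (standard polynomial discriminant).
Δ = -10800

For a depressed cubic x^3 + p x + q the discriminant is Δ = -4 p^3 - 27 q^2 = -4*(12)^3 - 27*(-12)^2 = -6912 - 3888 = -10800.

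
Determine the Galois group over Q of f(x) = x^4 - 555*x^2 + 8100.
Gal(K/Q) = Z/2Z (cyclic of order 2)

f factors as (x^2 - 540)(x^2 - 15), so the splitting field is K = Q(sqrt(540), sqrt(15)). The squarefree part of 540 is 15 and the squarefree part of 15 is also 15, so sqrt(540) and sqrt(15) are both rational multiples of sqrt(15). Hence Q(sqrt(540)) = Q(sqrt(15)) = Q(sqrt(15)), and the splitting field collapses to a single degree-2 extension with Galois group Z/2Z.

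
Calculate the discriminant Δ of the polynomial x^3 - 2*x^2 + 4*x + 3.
Δ = -771

For x^3 + a x^2 + b x + c the discriminant is Δ = 18 a b c - 4 a^3 c + a^2 b^2 - 4 b^3 - 27 c^2.
Plug a = -2, b = 4, c = 3:
  18*(-2)*(4)*(3) - 4*(-2)^3*(3) + (-2)^2*(4)^2 - 4*(4)^3 - 27*(3)^2
  = -432 + (96) + 64 + (-256) + (-243)
  = -771.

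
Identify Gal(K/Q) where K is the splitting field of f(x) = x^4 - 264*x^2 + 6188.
Gal(K/Q) = V_4 (Klein four-group, Z/2Z × Z/2Z)

f factors as (x^2 - 26)(x^2 - 238), so the splitting field is K = Q(sqrt(26), sqrt(238)). The elements 26, 238, 6188 are all non-squares in Q, so sqrt(26) and sqrt(238) generate independent quadratic extensions. Thus [K:Q] = 4 and Gal(K/Q) is generated by the two order-2 automorphisms sqrt(26) ↦ -sqrt(26) and sqrt(238) ↦ -sqrt(238), giving V_4.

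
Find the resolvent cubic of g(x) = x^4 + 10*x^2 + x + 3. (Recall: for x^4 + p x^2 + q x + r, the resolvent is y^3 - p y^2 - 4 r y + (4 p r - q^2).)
h(y) = y^3 - 10*y^2 - 12*y + 119

Identify coefficients: p = 10, q = 1, r = 3.
Plug into h(y) = y^3 - p y^2 - 4 r y + (4 p r - q^2):
  h(y) = y^3 - (10) y^2 - 4*(3) y + (4*(10)*(3) - (1)^2)
       = y^3 + (-10) y^2 + (-12) y + (119).
Simplifying: h(y) = y^3 - 10*y^2 - 12*y + 119.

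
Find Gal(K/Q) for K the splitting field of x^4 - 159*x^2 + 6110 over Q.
Gal(K/Q) = V_4 (Klein four-group, Z/2Z × Z/2Z)

f factors as (x^2 - 65)(x^2 - 94), so the splitting field is K = Q(sqrt(65), sqrt(94)). The elements 65, 94, 6110 are all non-squares in Q, so sqrt(65) and sqrt(94) generate independent quadratic extensions. Thus [K:Q] = 4 and Gal(K/Q) is generated by the two order-2 automorphisms sqrt(65) ↦ -sqrt(65) and sqrt(94) ↦ -sqrt(94), giving V_4.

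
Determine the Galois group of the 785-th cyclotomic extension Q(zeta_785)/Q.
|Gal(Q(zeta_785)/Q)| = phi(785) = 624; group ≅ (Z/785Z)^* ≅ Z/4Z × Z/156Z

The n-th cyclotomic polynomial Φ_785(x) is the minimal polynomial of zeta_785 over Q and has degree phi(785) = 624. So Q(zeta_785) is a degree-624 Galois extension with Galois group (Z/785Z)^*. By CRT, (Z/785Z)^* ≅ (Z/5Z)^* × (Z/157Z)^*. Each prime-power unit group is (Z/5Z)^* ≅ Z/4Z; (Z/157Z)^* ≅ Z/156Z. Hence Gal(Q(zeta_785)/Q) ≅ Z/4Z × Z/156Z.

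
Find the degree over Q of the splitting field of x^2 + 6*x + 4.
[K:Q] = 2

The discriminant of x^2 + (6)*x + (4) is b^2 - 4c = 36 - (16) = 20. Since 20 is not a perfect square in Q, the polynomial is irreducible over Q. Its two roots generate a degree-2 extension, so [K:Q] = 2.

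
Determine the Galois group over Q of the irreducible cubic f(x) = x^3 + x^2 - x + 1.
Gal(K/Q) = S_3 (symmetric group of order 6)

Compute the discriminant of x^3 + (1)*x^2 + (-1)*x + (1): Δ = -44. Since Δ is not a rational square, the Galois group is not contained in A_3; it must be the full S_3 (irreducibility of the cubic rules out anything smaller).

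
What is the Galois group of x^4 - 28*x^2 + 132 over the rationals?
Gal(K/Q) = V_4 (Klein four-group, Z/2Z × Z/2Z)

f factors as (x^2 - 6)(x^2 - 22), so the splitting field is K = Q(sqrt(6), sqrt(22)). The elements 6, 22, 132 are all non-squares in Q, so sqrt(6) and sqrt(22) generate independent quadratic extensions. Thus [K:Q] = 4 and Gal(K/Q) is generated by the two order-2 automorphisms sqrt(6) ↦ -sqrt(6) and sqrt(22) ↦ -sqrt(22), giving V_4.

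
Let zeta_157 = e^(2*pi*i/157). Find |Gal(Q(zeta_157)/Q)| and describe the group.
|Gal(Q(zeta_157)/Q)| = phi(157) = 156; group ≅ (Z/157Z)^* ≅ Z/156Z

The n-th cyclotomic polynomial Φ_157(x) is the minimal polynomial of zeta_157 over Q and has degree phi(157) = 156. So Q(zeta_157) is a degree-156 Galois extension with Galois group (Z/157Z)^*. (Z/157Z)^* is cyclic since 157 is an odd prime power (or 4). Hence Gal(Q(zeta_157)/Q) ≅ Z/156Z.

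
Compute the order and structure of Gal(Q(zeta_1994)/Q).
|Gal(Q(zeta_1994)/Q)| = phi(1994) = 996; group ≅ (Z/1994Z)^* ≅ Z/996Z

The n-th cyclotomic polynomial Φ_1994(x) is the minimal polynomial of zeta_1994 over Q and has degree phi(1994) = 996. So Q(zeta_1994) is a degree-996 Galois extension with Galois group (Z/1994Z)^*. By CRT, (Z/1994Z)^* ≅ (Z/2Z)^* × (Z/997Z)^*. Each prime-power unit group is (Z/2Z)^* ≅ trivial group (order 1); (Z/997Z)^* ≅ Z/996Z. Hence Gal(Q(zeta_1994)/Q) ≅ Z/996Z.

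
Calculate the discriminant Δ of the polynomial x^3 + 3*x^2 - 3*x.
Δ = 189

For x^3 + a x^2 + b x + c the discriminant is Δ = 18 a b c - 4 a^3 c + a^2 b^2 - 4 b^3 - 27 c^2.
Plug a = 3, b = -3, c = 0:
  18*(3)*(-3)*(0) - 4*(3)^3*(0) + (3)^2*(-3)^2 - 4*(-3)^3 - 27*(0)^2
  = 0 + (0) + 81 + (108) + (0)
  = 189.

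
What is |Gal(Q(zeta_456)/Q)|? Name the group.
|Gal(Q(zeta_456)/Q)| = phi(456) = 144; group ≅ (Z/456Z)^* ≅ Z/2Z × Z/2Z × Z/2Z × Z/18Z

The n-th cyclotomic polynomial Φ_456(x) is the minimal polynomial of zeta_456 over Q and has degree phi(456) = 144. So Q(zeta_456) is a degree-144 Galois extension with Galois group (Z/456Z)^*. By CRT, (Z/456Z)^* ≅ (Z/8Z)^* × (Z/3Z)^* × (Z/19Z)^*. Each prime-power unit group is (Z/8Z)^* ≅ Z/2Z × Z/2Z; (Z/3Z)^* ≅ Z/2Z; (Z/19Z)^* ≅ Z/18Z. Hence Gal(Q(zeta_456)/Q) ≅ Z/2Z × Z/2Z × Z/2Z × Z/18Z.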